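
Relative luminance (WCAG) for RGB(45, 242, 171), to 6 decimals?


Linearize each channel (sRGB transfer function): c = v/255; c_lin = c/12.92 if c ≤ 0.04045, else ((c+0.055)/1.055)^2.4
  R: 45/255 ≈ 0.176471 > 0.04045 → ((0.176471+0.055)/1.055)^2.4 ≈ 0.026241
  G: 242/255 ≈ 0.949020 > 0.04045 → ((0.949020+0.055)/1.055)^2.4 ≈ 0.887923
  B: 171/255 ≈ 0.670588 > 0.04045 → ((0.670588+0.055)/1.055)^2.4 ≈ 0.407240
R_lin = 0.026241, G_lin = 0.887923, B_lin = 0.407240
L = 0.2126×R + 0.7152×G + 0.0722×B
L = 0.2126×0.026241 + 0.7152×0.887923 + 0.0722×0.407240
L ≈ 0.670024


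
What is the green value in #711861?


Color: #711861
R = 71 = 113
G = 18 = 24
B = 61 = 97
Green = 24


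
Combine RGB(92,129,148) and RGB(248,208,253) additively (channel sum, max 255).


Additive: each channel = min(255, C₁+C₂)
R: 92+248 = 340 → 255
G: 129+208 = 337 → 255
B: 148+253 = 401 → 255
= RGB(255, 255, 255)


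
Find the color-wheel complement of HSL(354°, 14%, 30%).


Complement = opposite side of color wheel = hue + 180°
H' = (354 + 180) mod 360 = 174°
S and L unchanged.
= HSL(174°, 14%, 30%)


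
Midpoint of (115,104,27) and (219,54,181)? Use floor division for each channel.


Midpoint: each channel = ⌊(C₁+C₂)/2⌋
R: ⌊(115+219)/2⌋ = 167
G: ⌊(104+54)/2⌋ = 79
B: ⌊(27+181)/2⌋ = 104
= RGB(167, 79, 104)


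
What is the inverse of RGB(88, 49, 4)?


Invert: (255-R, 255-G, 255-B)
R: 255-88 = 167
G: 255-49 = 206
B: 255-4 = 251
= RGB(167, 206, 251)


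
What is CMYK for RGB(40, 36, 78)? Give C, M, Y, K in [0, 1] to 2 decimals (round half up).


R'=40/255≈0.1569, G'=36/255≈0.1412, B'=78/255≈0.3059
K = 1 - max(R',G',B') = 1 - 78/255 = 177/255 = 0.69411… → 0.69
(1-R'-K)/(1-K) simplifies to (max-R)/max with max = 78:
C = (78-40)/78 = 38/78 = 0.48717… → 0.49
M = (78-36)/78 = 42/78 = 0.53846… → 0.54
Y = (78-78)/78 = 0/78 = 0 → 0.00
= CMYK(0.49, 0.54, 0.00, 0.69)


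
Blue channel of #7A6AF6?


Color: #7A6AF6
R = 7A = 122
G = 6A = 106
B = F6 = 246
Blue = 246


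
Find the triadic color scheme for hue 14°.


Triadic: equally spaced at 120° intervals
H1 = 14°
H2 = (14 + 120) mod 360 = 134°
H3 = (14 + 240) mod 360 = 254°
Triadic = 14°, 134°, 254°


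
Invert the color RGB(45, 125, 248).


Invert: (255-R, 255-G, 255-B)
R: 255-45 = 210
G: 255-125 = 130
B: 255-248 = 7
= RGB(210, 130, 7)


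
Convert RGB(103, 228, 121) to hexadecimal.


R = 103 → 67 (hex)
G = 228 → E4 (hex)
B = 121 → 79 (hex)
Hex = #67E479


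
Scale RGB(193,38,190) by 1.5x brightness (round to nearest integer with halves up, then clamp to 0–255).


Multiply each channel by 1.5, round half up, clamp to [0, 255]
R: 193×1.5 = 289.5 → round → 290 → clamp → 255
G: 38×1.5 = 57
B: 190×1.5 = 285 → clamp → 255
= RGB(255, 57, 255)


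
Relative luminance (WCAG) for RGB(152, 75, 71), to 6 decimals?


Linearize each channel (sRGB transfer function): c = v/255; c_lin = c/12.92 if c ≤ 0.04045, else ((c+0.055)/1.055)^2.4
  R: 152/255 ≈ 0.596078 > 0.04045 → ((0.596078+0.055)/1.055)^2.4 ≈ 0.313989
  G: 75/255 ≈ 0.294118 > 0.04045 → ((0.294118+0.055)/1.055)^2.4 ≈ 0.070360
  B: 71/255 ≈ 0.278431 > 0.04045 → ((0.278431+0.055)/1.055)^2.4 ≈ 0.063010
R_lin = 0.313989, G_lin = 0.070360, B_lin = 0.063010
L = 0.2126×R + 0.7152×G + 0.0722×B
L = 0.2126×0.313989 + 0.7152×0.070360 + 0.0722×0.063010
L ≈ 0.121625


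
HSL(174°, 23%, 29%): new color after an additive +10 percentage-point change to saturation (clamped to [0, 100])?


Original S = 23%
Adjustment = +10 percentage points
New S = 23 + (10) = 33
Clamp to [0, 100] → 33
= HSL(174°, 33%, 29%)


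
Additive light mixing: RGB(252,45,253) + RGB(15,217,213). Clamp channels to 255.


Additive: each channel = min(255, C₁+C₂)
R: 252+15 = 267 → 255
G: 45+217 = 262 → 255
B: 253+213 = 466 → 255
= RGB(255, 255, 255)


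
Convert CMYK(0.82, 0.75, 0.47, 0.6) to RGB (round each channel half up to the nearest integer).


R = 255 × (1-C) × (1-K) = 255 × 0.18 × 0.40 = 18.36 → 18
G = 255 × (1-M) × (1-K) = 255 × 0.25 × 0.40 = 25.5 → 26
B = 255 × (1-Y) × (1-K) = 255 × 0.53 × 0.40 = 54.06 → 54
= RGB(18, 26, 54)


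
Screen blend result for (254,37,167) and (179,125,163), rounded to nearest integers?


Screen: C = 255 - (255-A)×(255-B)/255, rounded to nearest integer
R: 255 - (255-254)×(255-179)/255 = 255 - 76/255 ≈ 255 - 0.298 = 254.702 → 255
G: 255 - (255-37)×(255-125)/255 = 255 - 28340/255 ≈ 255 - 111.137 = 143.863 → 144
B: 255 - (255-167)×(255-163)/255 = 255 - 8096/255 ≈ 255 - 31.749 = 223.251 → 223
= RGB(255, 144, 223)


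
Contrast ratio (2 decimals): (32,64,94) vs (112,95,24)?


Linearize each sRGB channel c=v/255: c/12.92 if c ≤ 0.04045 else ((c+0.055)/1.055)^2.4
L = 0.2126×R_lin + 0.7152×G_lin + 0.0722×B_lin
Color 1 (32,64,94):
  R=32: 32/255≈0.1255 > 0.04045 → ((0.1255+0.055)/1.055)^2.4 ≈ 0.01444
  G=64: 64/255≈0.2510 > 0.04045 → ((0.2510+0.055)/1.055)^2.4 ≈ 0.05127
  B=94: 94/255≈0.3686 > 0.04045 → ((0.3686+0.055)/1.055)^2.4 ≈ 0.11193
  L1 = 0.2126×0.01444 + 0.7152×0.05127 + 0.0722×0.11193 ≈ 0.04782
Color 2 (112,95,24):
  R=112: 112/255≈0.4392 > 0.04045 → ((0.4392+0.055)/1.055)^2.4 ≈ 0.16203
  G=95: 95/255≈0.3725 > 0.04045 → ((0.3725+0.055)/1.055)^2.4 ≈ 0.11444
  B=24: 24/255≈0.0941 > 0.04045 → ((0.0941+0.055)/1.055)^2.4 ≈ 0.00913
  L2 = 0.2126×0.16203 + 0.7152×0.11444 + 0.0722×0.00913 ≈ 0.11695
Lighter = 0.11695, Darker = 0.04782
Ratio = (L_lighter + 0.05) / (L_darker + 0.05)
Ratio = (0.11695 + 0.05) / (0.04782 + 0.05) = 0.16695 / 0.09782 ≈ 1.7067
Ratio ≈ 1.71:1


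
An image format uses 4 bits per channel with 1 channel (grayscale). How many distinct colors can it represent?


Total bits = 4 bits/channel × 1 channels = 4 bits
Distinct colors = 2^4
= 16 colors


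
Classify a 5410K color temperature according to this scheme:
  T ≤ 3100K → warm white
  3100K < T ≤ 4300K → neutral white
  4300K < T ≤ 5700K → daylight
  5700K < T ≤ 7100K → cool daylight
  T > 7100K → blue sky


Temperature: 5410K
4300K < 5410K ≤ 5700K → daylight
Classification: daylight


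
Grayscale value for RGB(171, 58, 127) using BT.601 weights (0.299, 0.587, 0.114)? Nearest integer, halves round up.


Gray = 0.299×R + 0.587×G + 0.114×B
Gray = 0.299×171 + 0.587×58 + 0.114×127
Gray = 51.129 + 34.046 + 14.478
Gray = 99.653 → round half up → 100
Gray = 100


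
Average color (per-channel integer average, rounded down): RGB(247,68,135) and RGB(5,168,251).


Midpoint: each channel = ⌊(C₁+C₂)/2⌋
R: ⌊(247+5)/2⌋ = 126
G: ⌊(68+168)/2⌋ = 118
B: ⌊(135+251)/2⌋ = 193
= RGB(126, 118, 193)


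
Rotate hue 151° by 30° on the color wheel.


New hue = (H + rotation) mod 360
New hue = (151 + 30) mod 360
= 181 mod 360
= 181°


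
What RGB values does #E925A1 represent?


E9 → 233 (R)
25 → 37 (G)
A1 → 161 (B)
= RGB(233, 37, 161)


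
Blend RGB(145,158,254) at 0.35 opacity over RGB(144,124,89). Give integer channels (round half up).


C = α×F + (1-α)×B, with 1-α = 0.65
R: 0.35×145 + 0.65×144 = 50.75 + 93.60 = 144.35 → 144
G: 0.35×158 + 0.65×124 = 55.30 + 80.60 = 135.90 → 136
B: 0.35×254 + 0.65×89 = 88.90 + 57.85 = 146.75 → 147
= RGB(144, 136, 147)


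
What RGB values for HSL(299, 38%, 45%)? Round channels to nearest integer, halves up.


H=299°, S=0.38, L=0.45
C = (1-|2L-1|)×S = (1-|-0.10|)×0.38 = 0.342
H' = H/60 = 299/60 ≈ 4.9833; X = C×(1-|H' mod 2 - 1|) = 0.3363
m = L - C/2 = 0.45 - 0.171 = 0.279
Sector ⌊H'⌋ = 4 → (R',G',B') = (0.3363, 0.0, 0.342)
RGB = ((R'+m)×255, (G'+m)×255, (B'+m)×255) = (156.9015, 71.145, 158.355)
Round half up → RGB(157, 71, 158)


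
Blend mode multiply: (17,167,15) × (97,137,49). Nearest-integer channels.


Multiply: C = A×B/255, rounded to nearest integer
R: 17×97/255 = 1649/255 ≈ 6.467 → 6
G: 167×137/255 = 22879/255 ≈ 89.722 → 90
B: 15×49/255 = 735/255 ≈ 2.882 → 3
= RGB(6, 90, 3)


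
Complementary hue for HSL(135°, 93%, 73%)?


Complement = opposite side of color wheel = hue + 180°
H' = (135 + 180) mod 360 = 315°
S and L unchanged.
= HSL(315°, 93%, 73%)


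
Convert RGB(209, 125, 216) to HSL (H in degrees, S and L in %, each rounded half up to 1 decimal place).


Normalize: R'=209/255≈0.8196, G'=125/255≈0.4902, B'=216/255≈0.8471
Max=216/255, Min=125/255, Δ=Max-Min=91/255
L = (Max+Min)/2 = (216+125)/510 = 341/510 = 0.66862… → L = 66.9%
L > 0.5 → S = Δ/(2-Max-Min) = 91/(510-216-125) = 91/169 = 0.53846… → S = 53.8%
(the 1/255 factors cancel in S and H, so raw channel differences can be used)
Max is B' → H = 60 × ((R-G)/Δ + 4) = 60 × ((209-125)/91 + 4)
  84/91 + 4 = 0.9230… + 4 = 4.9230…
  H = 60 × 4.9230… = 295.384…° → H = 295.4°
= HSL(295.4°, 53.8%, 66.9%)


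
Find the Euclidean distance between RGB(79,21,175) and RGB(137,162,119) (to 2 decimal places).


d = √[(R₁-R₂)² + (G₁-G₂)² + (B₁-B₂)²]
d = √[(79-137)² + (21-162)² + (175-119)²]
d = √[3364 + 19881 + 3136]
d = √26381
d ≈ 162.42


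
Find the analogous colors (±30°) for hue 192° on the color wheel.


Base hue: 192°
Left analog: (192 - 30) mod 360 = 162°
Right analog: (192 + 30) mod 360 = 222°
Analogous hues = 162° and 222°


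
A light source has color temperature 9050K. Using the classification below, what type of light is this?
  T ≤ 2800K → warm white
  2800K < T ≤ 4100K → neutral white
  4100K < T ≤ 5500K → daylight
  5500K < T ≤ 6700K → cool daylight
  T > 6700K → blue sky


Temperature: 9050K
9050K > 6700K → blue sky
Classification: blue sky


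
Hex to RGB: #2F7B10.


2F → 47 (R)
7B → 123 (G)
10 → 16 (B)
= RGB(47, 123, 16)


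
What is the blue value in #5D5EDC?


Color: #5D5EDC
R = 5D = 93
G = 5E = 94
B = DC = 220
Blue = 220


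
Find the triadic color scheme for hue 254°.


Triadic: equally spaced at 120° intervals
H1 = 254°
H2 = (254 + 120) mod 360 = 14°
H3 = (254 + 240) mod 360 = 134°
Triadic = 254°, 14°, 134°


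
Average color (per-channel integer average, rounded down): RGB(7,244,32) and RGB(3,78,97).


Midpoint: each channel = ⌊(C₁+C₂)/2⌋
R: ⌊(7+3)/2⌋ = 5
G: ⌊(244+78)/2⌋ = 161
B: ⌊(32+97)/2⌋ = 64
= RGB(5, 161, 64)


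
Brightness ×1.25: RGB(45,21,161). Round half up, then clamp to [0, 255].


Multiply each channel by 1.25, round half up, clamp to [0, 255]
R: 45×1.25 = 56.25 → round → 56
G: 21×1.25 = 26.25 → round → 26
B: 161×1.25 = 201.25 → round → 201
= RGB(56, 26, 201)


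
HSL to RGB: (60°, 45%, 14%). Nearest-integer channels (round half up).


H=60°, S=0.45, L=0.14
C = (1-|2L-1|)×S = (1-|-0.72|)×0.45 = 0.126
H' = H/60 = 60/60 ≈ 1.0000; X = C×(1-|H' mod 2 - 1|) = 0.126
m = L - C/2 = 0.14 - 0.063 = 0.077
Sector ⌊H'⌋ = 1 → (R',G',B') = (0.126, 0.126, 0.0)
RGB = ((R'+m)×255, (G'+m)×255, (B'+m)×255) = (51.765, 51.765, 19.635)
Round half up → RGB(52, 52, 20)


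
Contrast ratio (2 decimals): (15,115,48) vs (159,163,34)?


Linearize each sRGB channel c=v/255: c/12.92 if c ≤ 0.04045 else ((c+0.055)/1.055)^2.4
L = 0.2126×R_lin + 0.7152×G_lin + 0.0722×B_lin
Color 1 (15,115,48):
  R=15: 15/255≈0.0588 > 0.04045 → ((0.0588+0.055)/1.055)^2.4 ≈ 0.00478
  G=115: 115/255≈0.4510 > 0.04045 → ((0.4510+0.055)/1.055)^2.4 ≈ 0.17144
  B=48: 48/255≈0.1882 > 0.04045 → ((0.1882+0.055)/1.055)^2.4 ≈ 0.02956
  L1 = 0.2126×0.00478 + 0.7152×0.17144 + 0.0722×0.02956 ≈ 0.12576
Color 2 (159,163,34):
  R=159: 159/255≈0.6235 > 0.04045 → ((0.6235+0.055)/1.055)^2.4 ≈ 0.34670
  G=163: 163/255≈0.6392 > 0.04045 → ((0.6392+0.055)/1.055)^2.4 ≈ 0.36625
  B=34: 34/255≈0.1333 > 0.04045 → ((0.1333+0.055)/1.055)^2.4 ≈ 0.01600
  L2 = 0.2126×0.34670 + 0.7152×0.36625 + 0.0722×0.01600 ≈ 0.33681
Lighter = 0.33681, Darker = 0.12576
Ratio = (L_lighter + 0.05) / (L_darker + 0.05)
Ratio = (0.33681 + 0.05) / (0.12576 + 0.05) = 0.38681 / 0.17576 ≈ 2.2007
Ratio ≈ 2.20:1


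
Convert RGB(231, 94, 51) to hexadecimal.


R = 231 → E7 (hex)
G = 94 → 5E (hex)
B = 51 → 33 (hex)
Hex = #E75E33


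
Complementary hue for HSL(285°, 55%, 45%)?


Complement = opposite side of color wheel = hue + 180°
H' = (285 + 180) mod 360 = 105°
S and L unchanged.
= HSL(105°, 55%, 45%)


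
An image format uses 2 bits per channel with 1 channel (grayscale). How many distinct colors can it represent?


Total bits = 2 bits/channel × 1 channels = 2 bits
Distinct colors = 2^2
= 4 colors


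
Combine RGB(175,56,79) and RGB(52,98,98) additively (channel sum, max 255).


Additive: each channel = min(255, C₁+C₂)
R: 175+52 = 227 → 227
G: 56+98 = 154 → 154
B: 79+98 = 177 → 177
= RGB(227, 154, 177)


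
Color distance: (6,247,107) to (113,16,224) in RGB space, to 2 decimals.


d = √[(R₁-R₂)² + (G₁-G₂)² + (B₁-B₂)²]
d = √[(6-113)² + (247-16)² + (107-224)²]
d = √[11449 + 53361 + 13689]
d = √78499
d ≈ 280.18


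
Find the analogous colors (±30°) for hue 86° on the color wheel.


Base hue: 86°
Left analog: (86 - 30) mod 360 = 56°
Right analog: (86 + 30) mod 360 = 116°
Analogous hues = 56° and 116°


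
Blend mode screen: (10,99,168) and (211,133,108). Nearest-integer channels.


Screen: C = 255 - (255-A)×(255-B)/255, rounded to nearest integer
R: 255 - (255-10)×(255-211)/255 = 255 - 10780/255 ≈ 255 - 42.275 = 212.725 → 213
G: 255 - (255-99)×(255-133)/255 = 255 - 19032/255 ≈ 255 - 74.635 = 180.365 → 180
B: 255 - (255-168)×(255-108)/255 = 255 - 12789/255 ≈ 255 - 50.153 = 204.847 → 205
= RGB(213, 180, 205)


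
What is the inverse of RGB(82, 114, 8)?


Invert: (255-R, 255-G, 255-B)
R: 255-82 = 173
G: 255-114 = 141
B: 255-8 = 247
= RGB(173, 141, 247)


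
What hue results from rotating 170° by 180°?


New hue = (H + rotation) mod 360
New hue = (170 + 180) mod 360
= 350 mod 360
= 350°


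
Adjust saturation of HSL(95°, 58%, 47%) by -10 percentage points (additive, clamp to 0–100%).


Original S = 58%
Adjustment = -10 percentage points
New S = 58 + (-10) = 48
Clamp to [0, 100] → 48
= HSL(95°, 48%, 47%)


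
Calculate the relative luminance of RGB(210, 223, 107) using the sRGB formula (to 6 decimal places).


Linearize each channel (sRGB transfer function): c = v/255; c_lin = c/12.92 if c ≤ 0.04045, else ((c+0.055)/1.055)^2.4
  R: 210/255 ≈ 0.823529 > 0.04045 → ((0.823529+0.055)/1.055)^2.4 ≈ 0.644480
  G: 223/255 ≈ 0.874510 > 0.04045 → ((0.874510+0.055)/1.055)^2.4 ≈ 0.737910
  B: 107/255 ≈ 0.419608 > 0.04045 → ((0.419608+0.055)/1.055)^2.4 ≈ 0.147027
R_lin = 0.644480, G_lin = 0.737910, B_lin = 0.147027
L = 0.2126×R + 0.7152×G + 0.0722×B
L = 0.2126×0.644480 + 0.7152×0.737910 + 0.0722×0.147027
L ≈ 0.675385


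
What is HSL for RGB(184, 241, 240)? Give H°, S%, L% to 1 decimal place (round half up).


Normalize: R'=184/255≈0.7216, G'=241/255≈0.9451, B'=240/255≈0.9412
Max=241/255, Min=184/255, Δ=Max-Min=57/255
L = (Max+Min)/2 = (241+184)/510 = 425/510 = 0.83333… → L = 83.3%
L > 0.5 → S = Δ/(2-Max-Min) = 57/(510-241-184) = 57/85 = 0.67058… → S = 67.1%
(the 1/255 factors cancel in S and H, so raw channel differences can be used)
Max is G' → H = 60 × ((B-R)/Δ + 2) = 60 × ((240-184)/57 + 2)
  56/57 + 2 = 0.9824… + 2 = 2.9824…
  H = 60 × 2.9824… = 178.947…° → H = 178.9°
= HSL(178.9°, 67.1%, 83.3%)


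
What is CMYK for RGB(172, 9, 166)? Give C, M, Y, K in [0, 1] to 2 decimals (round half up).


R'=172/255≈0.6745, G'=9/255≈0.0353, B'=166/255≈0.6510
K = 1 - max(R',G',B') = 1 - 172/255 = 83/255 = 0.32549… → 0.33
(1-R'-K)/(1-K) simplifies to (max-R)/max with max = 172:
C = (172-172)/172 = 0/172 = 0 → 0.00
M = (172-9)/172 = 163/172 = 0.94767… → 0.95
Y = (172-166)/172 = 6/172 = 0.03488… → 0.03
= CMYK(0.00, 0.95, 0.03, 0.33)


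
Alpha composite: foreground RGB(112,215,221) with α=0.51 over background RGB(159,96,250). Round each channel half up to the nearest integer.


C = α×F + (1-α)×B, with 1-α = 0.49
R: 0.51×112 + 0.49×159 = 57.12 + 77.91 = 135.03 → 135
G: 0.51×215 + 0.49×96 = 109.65 + 47.04 = 156.69 → 157
B: 0.51×221 + 0.49×250 = 112.71 + 122.50 = 235.21 → 235
= RGB(135, 157, 235)


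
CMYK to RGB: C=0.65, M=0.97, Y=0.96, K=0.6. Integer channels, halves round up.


R = 255 × (1-C) × (1-K) = 255 × 0.35 × 0.40 = 35.7 → 36
G = 255 × (1-M) × (1-K) = 255 × 0.03 × 0.40 = 3.06 → 3
B = 255 × (1-Y) × (1-K) = 255 × 0.04 × 0.40 = 4.08 → 4
= RGB(36, 3, 4)


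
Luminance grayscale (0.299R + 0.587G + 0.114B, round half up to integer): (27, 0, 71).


Gray = 0.299×R + 0.587×G + 0.114×B
Gray = 0.299×27 + 0.587×0 + 0.114×71
Gray = 8.073 + 0.000 + 8.094
Gray = 16.167 → round half up → 16
Gray = 16


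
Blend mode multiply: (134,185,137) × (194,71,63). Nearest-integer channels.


Multiply: C = A×B/255, rounded to nearest integer
R: 134×194/255 = 25996/255 ≈ 101.945 → 102
G: 185×71/255 = 13135/255 ≈ 51.510 → 52
B: 137×63/255 = 8631/255 ≈ 33.847 → 34
= RGB(102, 52, 34)


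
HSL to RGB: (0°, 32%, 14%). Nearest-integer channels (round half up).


H=0°, S=0.32, L=0.14
C = (1-|2L-1|)×S = (1-|-0.72|)×0.32 = 0.0896
H' = H/60 = 0/60 ≈ 0.0000; X = C×(1-|H' mod 2 - 1|) = 0.0
m = L - C/2 = 0.14 - 0.0448 = 0.0952
Sector ⌊H'⌋ = 0 → (R',G',B') = (0.0896, 0.0, 0.0)
RGB = ((R'+m)×255, (G'+m)×255, (B'+m)×255) = (47.124, 24.276, 24.276)
Round half up → RGB(47, 24, 24)


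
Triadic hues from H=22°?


Triadic: equally spaced at 120° intervals
H1 = 22°
H2 = (22 + 120) mod 360 = 142°
H3 = (22 + 240) mod 360 = 262°
Triadic = 22°, 142°, 262°


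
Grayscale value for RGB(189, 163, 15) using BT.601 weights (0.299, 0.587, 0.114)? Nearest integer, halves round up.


Gray = 0.299×R + 0.587×G + 0.114×B
Gray = 0.299×189 + 0.587×163 + 0.114×15
Gray = 56.511 + 95.681 + 1.710
Gray = 153.902 → round half up → 154
Gray = 154


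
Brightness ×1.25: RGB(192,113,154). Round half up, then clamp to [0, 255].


Multiply each channel by 1.25, round half up, clamp to [0, 255]
R: 192×1.25 = 240
G: 113×1.25 = 141.25 → round → 141
B: 154×1.25 = 192.5 → round → 193
= RGB(240, 141, 193)


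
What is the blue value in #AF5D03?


Color: #AF5D03
R = AF = 175
G = 5D = 93
B = 03 = 3
Blue = 3


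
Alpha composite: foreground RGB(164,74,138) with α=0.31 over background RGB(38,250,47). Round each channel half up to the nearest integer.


C = α×F + (1-α)×B, with 1-α = 0.69
R: 0.31×164 + 0.69×38 = 50.84 + 26.22 = 77.06 → 77
G: 0.31×74 + 0.69×250 = 22.94 + 172.50 = 195.44 → 195
B: 0.31×138 + 0.69×47 = 42.78 + 32.43 = 75.21 → 75
= RGB(77, 195, 75)


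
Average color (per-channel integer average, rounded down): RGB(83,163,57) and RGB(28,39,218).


Midpoint: each channel = ⌊(C₁+C₂)/2⌋
R: ⌊(83+28)/2⌋ = 55
G: ⌊(163+39)/2⌋ = 101
B: ⌊(57+218)/2⌋ = 137
= RGB(55, 101, 137)


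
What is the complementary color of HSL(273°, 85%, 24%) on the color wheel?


Complement = opposite side of color wheel = hue + 180°
H' = (273 + 180) mod 360 = 93°
S and L unchanged.
= HSL(93°, 85%, 24%)


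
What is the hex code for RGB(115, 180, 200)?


R = 115 → 73 (hex)
G = 180 → B4 (hex)
B = 200 → C8 (hex)
Hex = #73B4C8


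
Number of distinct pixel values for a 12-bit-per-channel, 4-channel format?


Total bits = 12 bits/channel × 4 channels = 48 bits
Distinct pixel values = 2^48
= 281,474,976,710,656 pixel values


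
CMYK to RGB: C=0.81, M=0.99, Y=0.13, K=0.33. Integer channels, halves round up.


R = 255 × (1-C) × (1-K) = 255 × 0.19 × 0.67 = 32.4615 → 32
G = 255 × (1-M) × (1-K) = 255 × 0.01 × 0.67 = 1.7085 → 2
B = 255 × (1-Y) × (1-K) = 255 × 0.87 × 0.67 = 148.6395 → 149
= RGB(32, 2, 149)


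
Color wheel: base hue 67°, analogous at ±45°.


Base hue: 67°
Left analog: (67 - 45) mod 360 = 22°
Right analog: (67 + 45) mod 360 = 112°
Analogous hues = 22° and 112°


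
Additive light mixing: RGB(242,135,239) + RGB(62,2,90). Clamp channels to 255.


Additive: each channel = min(255, C₁+C₂)
R: 242+62 = 304 → 255
G: 135+2 = 137 → 137
B: 239+90 = 329 → 255
= RGB(255, 137, 255)


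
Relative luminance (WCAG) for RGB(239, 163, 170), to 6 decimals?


Linearize each channel (sRGB transfer function): c = v/255; c_lin = c/12.92 if c ≤ 0.04045, else ((c+0.055)/1.055)^2.4
  R: 239/255 ≈ 0.937255 > 0.04045 → ((0.937255+0.055)/1.055)^2.4 ≈ 0.863157
  G: 163/255 ≈ 0.639216 > 0.04045 → ((0.639216+0.055)/1.055)^2.4 ≈ 0.366253
  B: 170/255 ≈ 0.666667 > 0.04045 → ((0.666667+0.055)/1.055)^2.4 ≈ 0.401978
R_lin = 0.863157, G_lin = 0.366253, B_lin = 0.401978
L = 0.2126×R + 0.7152×G + 0.0722×B
L = 0.2126×0.863157 + 0.7152×0.366253 + 0.0722×0.401978
L ≈ 0.474474


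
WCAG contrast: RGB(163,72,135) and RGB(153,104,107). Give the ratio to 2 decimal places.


Linearize each sRGB channel c=v/255: c/12.92 if c ≤ 0.04045 else ((c+0.055)/1.055)^2.4
L = 0.2126×R_lin + 0.7152×G_lin + 0.0722×B_lin
Color 1 (163,72,135):
  R=163: 163/255≈0.6392 > 0.04045 → ((0.6392+0.055)/1.055)^2.4 ≈ 0.36625
  G=72: 72/255≈0.2824 > 0.04045 → ((0.2824+0.055)/1.055)^2.4 ≈ 0.06480
  B=135: 135/255≈0.5294 > 0.04045 → ((0.5294+0.055)/1.055)^2.4 ≈ 0.24228
  L1 = 0.2126×0.36625 + 0.7152×0.06480 + 0.0722×0.24228 ≈ 0.14171
Color 2 (153,104,107):
  R=153: 153/255≈0.6000 > 0.04045 → ((0.6000+0.055)/1.055)^2.4 ≈ 0.31855
  G=104: 104/255≈0.4078 > 0.04045 → ((0.4078+0.055)/1.055)^2.4 ≈ 0.13843
  B=107: 107/255≈0.4196 > 0.04045 → ((0.4196+0.055)/1.055)^2.4 ≈ 0.14703
  L2 = 0.2126×0.31855 + 0.7152×0.13843 + 0.0722×0.14703 ≈ 0.17734
Lighter = 0.17734, Darker = 0.14171
Ratio = (L_lighter + 0.05) / (L_darker + 0.05)
Ratio = (0.17734 + 0.05) / (0.14171 + 0.05) = 0.22734 / 0.19171 ≈ 1.1859
Ratio ≈ 1.19:1


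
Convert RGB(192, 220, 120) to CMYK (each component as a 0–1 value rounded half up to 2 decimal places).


R'=192/255≈0.7529, G'=220/255≈0.8627, B'=120/255≈0.4706
K = 1 - max(R',G',B') = 1 - 220/255 = 35/255 = 0.13725… → 0.14
(1-R'-K)/(1-K) simplifies to (max-R)/max with max = 220:
C = (220-192)/220 = 28/220 = 0.12727… → 0.13
M = (220-220)/220 = 0/220 = 0 → 0.00
Y = (220-120)/220 = 100/220 = 0.45454… → 0.45
= CMYK(0.13, 0.00, 0.45, 0.14)


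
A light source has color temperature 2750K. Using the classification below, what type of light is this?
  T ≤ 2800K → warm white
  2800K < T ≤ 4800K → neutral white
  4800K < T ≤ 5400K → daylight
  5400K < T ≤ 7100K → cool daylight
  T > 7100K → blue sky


Temperature: 2750K
2750K ≤ 2800K → warm white
Classification: warm white


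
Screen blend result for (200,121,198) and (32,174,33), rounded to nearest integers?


Screen: C = 255 - (255-A)×(255-B)/255, rounded to nearest integer
R: 255 - (255-200)×(255-32)/255 = 255 - 12265/255 ≈ 255 - 48.098 = 206.902 → 207
G: 255 - (255-121)×(255-174)/255 = 255 - 10854/255 ≈ 255 - 42.565 = 212.435 → 212
B: 255 - (255-198)×(255-33)/255 = 255 - 12654/255 ≈ 255 - 49.624 = 205.376 → 205
= RGB(207, 212, 205)


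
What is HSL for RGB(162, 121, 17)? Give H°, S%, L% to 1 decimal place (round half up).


Normalize: R'=162/255≈0.6353, G'=121/255≈0.4745, B'=17/255≈0.0667
Max=162/255, Min=17/255, Δ=Max-Min=145/255
L = (Max+Min)/2 = (162+17)/510 = 179/510 = 0.35098… → L = 35.1%
L ≤ 0.5 → S = Δ/(Max+Min) = 145/(162+17) = 145/179 = 0.81005… → S = 81.0%
(the 1/255 factors cancel in S and H, so raw channel differences can be used)
Max is R' → H = 60 × (((G-B)/Δ) mod 6) = 60 × (((121-17)/145) mod 6)
  104/145 = 0.7172…
  H = 60 × 0.7172… = 43.034…° → H = 43.0°
= HSL(43.0°, 81.0%, 35.1%)


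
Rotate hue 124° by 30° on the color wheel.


New hue = (H + rotation) mod 360
New hue = (124 + 30) mod 360
= 154 mod 360
= 154°


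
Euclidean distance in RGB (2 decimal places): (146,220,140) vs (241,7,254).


d = √[(R₁-R₂)² + (G₁-G₂)² + (B₁-B₂)²]
d = √[(146-241)² + (220-7)² + (140-254)²]
d = √[9025 + 45369 + 12996]
d = √67390
d ≈ 259.60


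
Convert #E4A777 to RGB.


E4 → 228 (R)
A7 → 167 (G)
77 → 119 (B)
= RGB(228, 167, 119)


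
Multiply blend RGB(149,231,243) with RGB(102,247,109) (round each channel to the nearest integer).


Multiply: C = A×B/255, rounded to nearest integer
R: 149×102/255 = 15198/255 ≈ 59.600 → 60
G: 231×247/255 = 57057/255 ≈ 223.753 → 224
B: 243×109/255 = 26487/255 ≈ 103.871 → 104
= RGB(60, 224, 104)


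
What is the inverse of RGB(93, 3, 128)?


Invert: (255-R, 255-G, 255-B)
R: 255-93 = 162
G: 255-3 = 252
B: 255-128 = 127
= RGB(162, 252, 127)


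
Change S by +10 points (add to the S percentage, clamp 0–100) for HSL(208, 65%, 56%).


Original S = 65%
Adjustment = +10 percentage points
New S = 65 + (10) = 75
Clamp to [0, 100] → 75
= HSL(208°, 75%, 56%)


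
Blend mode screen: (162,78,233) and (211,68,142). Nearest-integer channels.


Screen: C = 255 - (255-A)×(255-B)/255, rounded to nearest integer
R: 255 - (255-162)×(255-211)/255 = 255 - 4092/255 ≈ 255 - 16.047 = 238.953 → 239
G: 255 - (255-78)×(255-68)/255 = 255 - 33099/255 ≈ 255 - 129.800 = 125.200 → 125
B: 255 - (255-233)×(255-142)/255 = 255 - 2486/255 ≈ 255 - 9.749 = 245.251 → 245
= RGB(239, 125, 245)


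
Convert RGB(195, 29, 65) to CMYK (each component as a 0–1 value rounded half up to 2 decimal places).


R'=195/255≈0.7647, G'=29/255≈0.1137, B'=65/255≈0.2549
K = 1 - max(R',G',B') = 1 - 195/255 = 60/255 = 0.23529… → 0.24
(1-R'-K)/(1-K) simplifies to (max-R)/max with max = 195:
C = (195-195)/195 = 0/195 = 0 → 0.00
M = (195-29)/195 = 166/195 = 0.85128… → 0.85
Y = (195-65)/195 = 130/195 = 0.66666… → 0.67
= CMYK(0.00, 0.85, 0.67, 0.24)


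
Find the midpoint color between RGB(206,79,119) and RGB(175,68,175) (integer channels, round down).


Midpoint: each channel = ⌊(C₁+C₂)/2⌋
R: ⌊(206+175)/2⌋ = 190
G: ⌊(79+68)/2⌋ = 73
B: ⌊(119+175)/2⌋ = 147
= RGB(190, 73, 147)


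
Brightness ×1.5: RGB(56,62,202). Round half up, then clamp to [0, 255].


Multiply each channel by 1.5, round half up, clamp to [0, 255]
R: 56×1.5 = 84
G: 62×1.5 = 93
B: 202×1.5 = 303 → clamp → 255
= RGB(84, 93, 255)


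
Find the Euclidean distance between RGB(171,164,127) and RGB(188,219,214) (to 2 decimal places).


d = √[(R₁-R₂)² + (G₁-G₂)² + (B₁-B₂)²]
d = √[(171-188)² + (164-219)² + (127-214)²]
d = √[289 + 3025 + 7569]
d = √10883
d ≈ 104.32


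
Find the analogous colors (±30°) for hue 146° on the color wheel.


Base hue: 146°
Left analog: (146 - 30) mod 360 = 116°
Right analog: (146 + 30) mod 360 = 176°
Analogous hues = 116° and 176°


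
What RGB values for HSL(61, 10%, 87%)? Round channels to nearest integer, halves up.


H=61°, S=0.10, L=0.87
C = (1-|2L-1|)×S = (1-|0.74|)×0.10 = 0.026
H' = H/60 = 61/60 ≈ 1.0167; X = C×(1-|H' mod 2 - 1|) ≈ 0.0256
m = L - C/2 = 0.87 - 0.013 = 0.857
Sector ⌊H'⌋ = 1 → (R',G',B') = (≈0.0256, 0.026, 0.0)
RGB = ((R'+m)×255, (G'+m)×255, (B'+m)×255) = (225.0545, 225.165, 218.535)
Round half up → RGB(225, 225, 219)


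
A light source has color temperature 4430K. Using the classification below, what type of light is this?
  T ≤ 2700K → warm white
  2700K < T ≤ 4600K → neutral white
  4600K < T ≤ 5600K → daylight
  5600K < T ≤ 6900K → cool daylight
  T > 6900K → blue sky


Temperature: 4430K
2700K < 4430K ≤ 4600K → neutral white
Classification: neutral white


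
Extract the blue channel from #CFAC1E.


Color: #CFAC1E
R = CF = 207
G = AC = 172
B = 1E = 30
Blue = 30


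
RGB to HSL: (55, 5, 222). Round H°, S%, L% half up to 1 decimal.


Normalize: R'=55/255≈0.2157, G'=5/255≈0.0196, B'=222/255≈0.8706
Max=222/255, Min=5/255, Δ=Max-Min=217/255
L = (Max+Min)/2 = (222+5)/510 = 227/510 = 0.44509… → L = 44.5%
L ≤ 0.5 → S = Δ/(Max+Min) = 217/(222+5) = 217/227 = 0.95594… → S = 95.6%
(the 1/255 factors cancel in S and H, so raw channel differences can be used)
Max is B' → H = 60 × ((R-G)/Δ + 4) = 60 × ((55-5)/217 + 4)
  50/217 + 4 = 0.2304… + 4 = 4.2304…
  H = 60 × 4.2304… = 253.824…° → H = 253.8°
= HSL(253.8°, 95.6%, 44.5%)


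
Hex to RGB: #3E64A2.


3E → 62 (R)
64 → 100 (G)
A2 → 162 (B)
= RGB(62, 100, 162)


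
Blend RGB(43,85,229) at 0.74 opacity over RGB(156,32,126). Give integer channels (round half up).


C = α×F + (1-α)×B, with 1-α = 0.26
R: 0.74×43 + 0.26×156 = 31.82 + 40.56 = 72.38 → 72
G: 0.74×85 + 0.26×32 = 62.90 + 8.32 = 71.22 → 71
B: 0.74×229 + 0.26×126 = 169.46 + 32.76 = 202.22 → 202
= RGB(72, 71, 202)


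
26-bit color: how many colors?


Colors = 2^bits = 2^26
= 67,108,864 colors


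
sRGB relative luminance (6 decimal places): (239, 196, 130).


Linearize each channel (sRGB transfer function): c = v/255; c_lin = c/12.92 if c ≤ 0.04045, else ((c+0.055)/1.055)^2.4
  R: 239/255 ≈ 0.937255 > 0.04045 → ((0.937255+0.055)/1.055)^2.4 ≈ 0.863157
  G: 196/255 ≈ 0.768627 > 0.04045 → ((0.768627+0.055)/1.055)^2.4 ≈ 0.552011
  B: 130/255 ≈ 0.509804 > 0.04045 → ((0.509804+0.055)/1.055)^2.4 ≈ 0.223228
R_lin = 0.863157, G_lin = 0.552011, B_lin = 0.223228
L = 0.2126×R + 0.7152×G + 0.0722×B
L = 0.2126×0.863157 + 0.7152×0.552011 + 0.0722×0.223228
L ≈ 0.594423


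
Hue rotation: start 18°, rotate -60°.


New hue = (H + rotation) mod 360
New hue = (18 -60) mod 360
= -42 mod 360
= 318°


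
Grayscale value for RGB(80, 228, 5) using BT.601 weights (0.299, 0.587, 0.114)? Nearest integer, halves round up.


Gray = 0.299×R + 0.587×G + 0.114×B
Gray = 0.299×80 + 0.587×228 + 0.114×5
Gray = 23.920 + 133.836 + 0.570
Gray = 158.326 → round half up → 158
Gray = 158


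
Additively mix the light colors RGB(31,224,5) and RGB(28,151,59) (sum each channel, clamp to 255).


Additive: each channel = min(255, C₁+C₂)
R: 31+28 = 59 → 59
G: 224+151 = 375 → 255
B: 5+59 = 64 → 64
= RGB(59, 255, 64)


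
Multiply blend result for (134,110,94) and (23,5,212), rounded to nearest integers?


Multiply: C = A×B/255, rounded to nearest integer
R: 134×23/255 = 3082/255 ≈ 12.086 → 12
G: 110×5/255 = 550/255 ≈ 2.157 → 2
B: 94×212/255 = 19928/255 ≈ 78.149 → 78
= RGB(12, 2, 78)


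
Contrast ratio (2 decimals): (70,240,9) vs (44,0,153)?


Linearize each sRGB channel c=v/255: c/12.92 if c ≤ 0.04045 else ((c+0.055)/1.055)^2.4
L = 0.2126×R_lin + 0.7152×G_lin + 0.0722×B_lin
Color 1 (70,240,9):
  R=70: 70/255≈0.2745 > 0.04045 → ((0.2745+0.055)/1.055)^2.4 ≈ 0.06125
  G=240: 240/255≈0.9412 > 0.04045 → ((0.9412+0.055)/1.055)^2.4 ≈ 0.87137
  B=9: 9/255≈0.0353 ≤ 0.04045 → 0.0353/12.92 ≈ 0.00273
  L1 = 0.2126×0.06125 + 0.7152×0.87137 + 0.0722×0.00273 ≈ 0.63642
Color 2 (44,0,153):
  R=44: 44/255≈0.1725 > 0.04045 → ((0.1725+0.055)/1.055)^2.4 ≈ 0.02519
  G=0: 0/255≈0.0000 ≤ 0.04045 → 0.0000/12.92 ≈ 0.00000
  B=153: 153/255≈0.6000 > 0.04045 → ((0.6000+0.055)/1.055)^2.4 ≈ 0.31855
  L2 = 0.2126×0.02519 + 0.7152×0.00000 + 0.0722×0.31855 ≈ 0.02835
Lighter = 0.63642, Darker = 0.02835
Ratio = (L_lighter + 0.05) / (L_darker + 0.05)
Ratio = (0.63642 + 0.05) / (0.02835 + 0.05) = 0.68642 / 0.07835 ≈ 8.7605
Ratio ≈ 8.76:1


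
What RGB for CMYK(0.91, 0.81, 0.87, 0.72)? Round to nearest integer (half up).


R = 255 × (1-C) × (1-K) = 255 × 0.09 × 0.28 = 6.426 → 6
G = 255 × (1-M) × (1-K) = 255 × 0.19 × 0.28 = 13.566 → 14
B = 255 × (1-Y) × (1-K) = 255 × 0.13 × 0.28 = 9.282 → 9
= RGB(6, 14, 9)


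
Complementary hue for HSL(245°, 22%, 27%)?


Complement = opposite side of color wheel = hue + 180°
H' = (245 + 180) mod 360 = 65°
S and L unchanged.
= HSL(65°, 22%, 27%)


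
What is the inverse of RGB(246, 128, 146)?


Invert: (255-R, 255-G, 255-B)
R: 255-246 = 9
G: 255-128 = 127
B: 255-146 = 109
= RGB(9, 127, 109)


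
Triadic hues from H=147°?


Triadic: equally spaced at 120° intervals
H1 = 147°
H2 = (147 + 120) mod 360 = 267°
H3 = (147 + 240) mod 360 = 27°
Triadic = 147°, 267°, 27°


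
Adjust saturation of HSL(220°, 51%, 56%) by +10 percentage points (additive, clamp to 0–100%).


Original S = 51%
Adjustment = +10 percentage points
New S = 51 + (10) = 61
Clamp to [0, 100] → 61
= HSL(220°, 61%, 56%)


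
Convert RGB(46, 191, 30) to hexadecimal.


R = 46 → 2E (hex)
G = 191 → BF (hex)
B = 30 → 1E (hex)
Hex = #2EBF1E


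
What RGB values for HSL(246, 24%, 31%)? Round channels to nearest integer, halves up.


H=246°, S=0.24, L=0.31
C = (1-|2L-1|)×S = (1-|-0.38|)×0.24 = 0.1488
H' = H/60 = 246/60 ≈ 4.1000; X = C×(1-|H' mod 2 - 1|) = 0.01488
m = L - C/2 = 0.31 - 0.0744 = 0.2356
Sector ⌊H'⌋ = 4 → (R',G',B') = (0.01488, 0.0, 0.1488)
RGB = ((R'+m)×255, (G'+m)×255, (B'+m)×255) = (63.8724, 60.078, 98.022)
Round half up → RGB(64, 60, 98)


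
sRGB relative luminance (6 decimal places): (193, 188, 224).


Linearize each channel (sRGB transfer function): c = v/255; c_lin = c/12.92 if c ≤ 0.04045, else ((c+0.055)/1.055)^2.4
  R: 193/255 ≈ 0.756863 > 0.04045 → ((0.756863+0.055)/1.055)^2.4 ≈ 0.533276
  G: 188/255 ≈ 0.737255 > 0.04045 → ((0.737255+0.055)/1.055)^2.4 ≈ 0.502886
  B: 224/255 ≈ 0.878431 > 0.04045 → ((0.878431+0.055)/1.055)^2.4 ≈ 0.745404
R_lin = 0.533276, G_lin = 0.502886, B_lin = 0.745404
L = 0.2126×R + 0.7152×G + 0.0722×B
L = 0.2126×0.533276 + 0.7152×0.502886 + 0.0722×0.745404
L ≈ 0.526857


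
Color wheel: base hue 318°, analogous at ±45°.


Base hue: 318°
Left analog: (318 - 45) mod 360 = 273°
Right analog: (318 + 45) mod 360 = 3°
Analogous hues = 273° and 3°


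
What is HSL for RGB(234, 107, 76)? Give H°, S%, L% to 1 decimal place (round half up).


Normalize: R'=234/255≈0.9176, G'=107/255≈0.4196, B'=76/255≈0.2980
Max=234/255, Min=76/255, Δ=Max-Min=158/255
L = (Max+Min)/2 = (234+76)/510 = 310/510 = 0.60784… → L = 60.8%
L > 0.5 → S = Δ/(2-Max-Min) = 158/(510-234-76) = 158/200 = 0.79 → S = 79.0%
(the 1/255 factors cancel in S and H, so raw channel differences can be used)
Max is R' → H = 60 × (((G-B)/Δ) mod 6) = 60 × (((107-76)/158) mod 6)
  31/158 = 0.1962…
  H = 60 × 0.1962… = 11.772…° → H = 11.8°
= HSL(11.8°, 79.0%, 60.8%)


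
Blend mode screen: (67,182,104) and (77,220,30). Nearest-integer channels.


Screen: C = 255 - (255-A)×(255-B)/255, rounded to nearest integer
R: 255 - (255-67)×(255-77)/255 = 255 - 33464/255 ≈ 255 - 131.231 = 123.769 → 124
G: 255 - (255-182)×(255-220)/255 = 255 - 2555/255 ≈ 255 - 10.020 = 244.980 → 245
B: 255 - (255-104)×(255-30)/255 = 255 - 33975/255 ≈ 255 - 133.235 = 121.765 → 122
= RGB(124, 245, 122)


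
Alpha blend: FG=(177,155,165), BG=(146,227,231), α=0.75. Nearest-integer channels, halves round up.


C = α×F + (1-α)×B, with 1-α = 0.25
R: 0.75×177 + 0.25×146 = 132.75 + 36.50 = 169.25 → 169
G: 0.75×155 + 0.25×227 = 116.25 + 56.75 = 173.00 → 173
B: 0.75×165 + 0.25×231 = 123.75 + 57.75 = 181.50 → 182
= RGB(169, 173, 182)


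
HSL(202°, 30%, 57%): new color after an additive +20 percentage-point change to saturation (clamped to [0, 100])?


Original S = 30%
Adjustment = +20 percentage points
New S = 30 + (20) = 50
Clamp to [0, 100] → 50
= HSL(202°, 50%, 57%)


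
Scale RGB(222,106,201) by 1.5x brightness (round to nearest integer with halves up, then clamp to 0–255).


Multiply each channel by 1.5, round half up, clamp to [0, 255]
R: 222×1.5 = 333 → clamp → 255
G: 106×1.5 = 159
B: 201×1.5 = 301.5 → round → 302 → clamp → 255
= RGB(255, 159, 255)


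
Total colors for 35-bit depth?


Colors = 2^bits = 2^35
= 34,359,738,368 colors


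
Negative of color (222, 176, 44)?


Invert: (255-R, 255-G, 255-B)
R: 255-222 = 33
G: 255-176 = 79
B: 255-44 = 211
= RGB(33, 79, 211)


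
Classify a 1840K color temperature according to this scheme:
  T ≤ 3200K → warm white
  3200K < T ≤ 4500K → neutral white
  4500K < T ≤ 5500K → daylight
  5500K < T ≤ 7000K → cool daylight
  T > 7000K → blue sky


Temperature: 1840K
1840K ≤ 3200K → warm white
Classification: warm white


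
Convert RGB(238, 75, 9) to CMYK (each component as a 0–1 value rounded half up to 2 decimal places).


R'=238/255≈0.9333, G'=75/255≈0.2941, B'=9/255≈0.0353
K = 1 - max(R',G',B') = 1 - 238/255 = 17/255 = 0.06666… → 0.07
(1-R'-K)/(1-K) simplifies to (max-R)/max with max = 238:
C = (238-238)/238 = 0/238 = 0 → 0.00
M = (238-75)/238 = 163/238 = 0.68487… → 0.68
Y = (238-9)/238 = 229/238 = 0.96218… → 0.96
= CMYK(0.00, 0.68, 0.96, 0.07)


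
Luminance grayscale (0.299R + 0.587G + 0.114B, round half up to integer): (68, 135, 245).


Gray = 0.299×R + 0.587×G + 0.114×B
Gray = 0.299×68 + 0.587×135 + 0.114×245
Gray = 20.332 + 79.245 + 27.930
Gray = 127.507 → round half up → 128
Gray = 128


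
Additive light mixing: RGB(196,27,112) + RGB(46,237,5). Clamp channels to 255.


Additive: each channel = min(255, C₁+C₂)
R: 196+46 = 242 → 242
G: 27+237 = 264 → 255
B: 112+5 = 117 → 117
= RGB(242, 255, 117)


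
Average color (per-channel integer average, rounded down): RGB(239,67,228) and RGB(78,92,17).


Midpoint: each channel = ⌊(C₁+C₂)/2⌋
R: ⌊(239+78)/2⌋ = 158
G: ⌊(67+92)/2⌋ = 79
B: ⌊(228+17)/2⌋ = 122
= RGB(158, 79, 122)


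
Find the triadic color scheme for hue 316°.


Triadic: equally spaced at 120° intervals
H1 = 316°
H2 = (316 + 120) mod 360 = 76°
H3 = (316 + 240) mod 360 = 196°
Triadic = 316°, 76°, 196°


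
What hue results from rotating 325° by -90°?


New hue = (H + rotation) mod 360
New hue = (325 -90) mod 360
= 235 mod 360
= 235°


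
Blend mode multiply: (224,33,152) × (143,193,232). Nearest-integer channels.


Multiply: C = A×B/255, rounded to nearest integer
R: 224×143/255 = 32032/255 ≈ 125.616 → 126
G: 33×193/255 = 6369/255 ≈ 24.976 → 25
B: 152×232/255 = 35264/255 ≈ 138.290 → 138
= RGB(126, 25, 138)


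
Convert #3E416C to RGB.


3E → 62 (R)
41 → 65 (G)
6C → 108 (B)
= RGB(62, 65, 108)


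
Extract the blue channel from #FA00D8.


Color: #FA00D8
R = FA = 250
G = 00 = 0
B = D8 = 216
Blue = 216


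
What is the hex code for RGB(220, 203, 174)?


R = 220 → DC (hex)
G = 203 → CB (hex)
B = 174 → AE (hex)
Hex = #DCCBAE


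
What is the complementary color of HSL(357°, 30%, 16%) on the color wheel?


Complement = opposite side of color wheel = hue + 180°
H' = (357 + 180) mod 360 = 177°
S and L unchanged.
= HSL(177°, 30%, 16%)


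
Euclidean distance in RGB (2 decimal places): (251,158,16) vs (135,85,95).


d = √[(R₁-R₂)² + (G₁-G₂)² + (B₁-B₂)²]
d = √[(251-135)² + (158-85)² + (16-95)²]
d = √[13456 + 5329 + 6241]
d = √25026
d ≈ 158.20


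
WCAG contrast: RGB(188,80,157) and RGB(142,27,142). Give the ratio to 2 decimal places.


Linearize each sRGB channel c=v/255: c/12.92 if c ≤ 0.04045 else ((c+0.055)/1.055)^2.4
L = 0.2126×R_lin + 0.7152×G_lin + 0.0722×B_lin
Color 1 (188,80,157):
  R=188: 188/255≈0.7373 > 0.04045 → ((0.7373+0.055)/1.055)^2.4 ≈ 0.50289
  G=80: 80/255≈0.3137 > 0.04045 → ((0.3137+0.055)/1.055)^2.4 ≈ 0.08022
  B=157: 157/255≈0.6157 > 0.04045 → ((0.6157+0.055)/1.055)^2.4 ≈ 0.33716
  L1 = 0.2126×0.50289 + 0.7152×0.08022 + 0.0722×0.33716 ≈ 0.18863
Color 2 (142,27,142):
  R=142: 142/255≈0.5569 > 0.04045 → ((0.5569+0.055)/1.055)^2.4 ≈ 0.27050
  G=27: 27/255≈0.1059 > 0.04045 → ((0.1059+0.055)/1.055)^2.4 ≈ 0.01096
  B=142: 142/255≈0.5569 > 0.04045 → ((0.5569+0.055)/1.055)^2.4 ≈ 0.27050
  L2 = 0.2126×0.27050 + 0.7152×0.01096 + 0.0722×0.27050 ≈ 0.08488
Lighter = 0.18863, Darker = 0.08488
Ratio = (L_lighter + 0.05) / (L_darker + 0.05)
Ratio = (0.18863 + 0.05) / (0.08488 + 0.05) = 0.23863 / 0.13488 ≈ 1.7692
Ratio ≈ 1.77:1
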